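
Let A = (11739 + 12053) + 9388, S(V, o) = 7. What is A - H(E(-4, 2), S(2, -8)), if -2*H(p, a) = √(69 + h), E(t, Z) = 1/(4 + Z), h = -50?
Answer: 33180 + √19/2 ≈ 33182.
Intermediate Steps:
A = 33180 (A = 23792 + 9388 = 33180)
H(p, a) = -√19/2 (H(p, a) = -√(69 - 50)/2 = -√19/2)
A - H(E(-4, 2), S(2, -8)) = 33180 - (-1)*√19/2 = 33180 + √19/2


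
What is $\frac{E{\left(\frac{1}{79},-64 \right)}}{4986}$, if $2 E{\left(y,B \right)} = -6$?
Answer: $- \frac{1}{1662} \approx -0.00060168$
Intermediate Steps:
$E{\left(y,B \right)} = -3$ ($E{\left(y,B \right)} = \frac{1}{2} \left(-6\right) = -3$)
$\frac{E{\left(\frac{1}{79},-64 \right)}}{4986} = - \frac{3}{4986} = \left(-3\right) \frac{1}{4986} = - \frac{1}{1662}$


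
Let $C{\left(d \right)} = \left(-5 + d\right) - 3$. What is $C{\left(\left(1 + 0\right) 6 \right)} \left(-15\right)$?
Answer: $30$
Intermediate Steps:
$C{\left(d \right)} = -8 + d$
$C{\left(\left(1 + 0\right) 6 \right)} \left(-15\right) = \left(-8 + \left(1 + 0\right) 6\right) \left(-15\right) = \left(-8 + 1 \cdot 6\right) \left(-15\right) = \left(-8 + 6\right) \left(-15\right) = \left(-2\right) \left(-15\right) = 30$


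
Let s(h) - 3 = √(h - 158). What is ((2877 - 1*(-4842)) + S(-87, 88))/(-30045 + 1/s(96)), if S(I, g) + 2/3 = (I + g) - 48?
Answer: 23014*(-√62 + 3*I)/(3*(-90134*I + 30045*√62)) ≈ -0.25533 + 9.4247e-7*I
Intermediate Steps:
s(h) = 3 + √(-158 + h) (s(h) = 3 + √(h - 158) = 3 + √(-158 + h))
S(I, g) = -146/3 + I + g (S(I, g) = -⅔ + ((I + g) - 48) = -⅔ + (-48 + I + g) = -146/3 + I + g)
((2877 - 1*(-4842)) + S(-87, 88))/(-30045 + 1/s(96)) = ((2877 - 1*(-4842)) + (-146/3 - 87 + 88))/(-30045 + 1/(3 + √(-158 + 96))) = ((2877 + 4842) - 143/3)/(-30045 + 1/(3 + √(-62))) = (7719 - 143/3)/(-30045 + 1/(3 + I*√62)) = 23014/(3*(-30045 + 1/(3 + I*√62)))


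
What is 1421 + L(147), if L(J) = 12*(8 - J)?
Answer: -247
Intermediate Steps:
L(J) = 96 - 12*J
1421 + L(147) = 1421 + (96 - 12*147) = 1421 + (96 - 1764) = 1421 - 1668 = -247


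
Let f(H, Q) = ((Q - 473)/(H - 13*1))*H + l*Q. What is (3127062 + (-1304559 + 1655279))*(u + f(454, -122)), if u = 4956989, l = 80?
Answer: 154829283179362/9 ≈ 1.7203e+13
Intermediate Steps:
f(H, Q) = 80*Q + H*(-473 + Q)/(-13 + H) (f(H, Q) = ((Q - 473)/(H - 13*1))*H + 80*Q = ((-473 + Q)/(H - 13))*H + 80*Q = ((-473 + Q)/(-13 + H))*H + 80*Q = H*(-473 + Q)/(-13 + H) + 80*Q = 80*Q + H*(-473 + Q)/(-13 + H))
(3127062 + (-1304559 + 1655279))*(u + f(454, -122)) = (3127062 + (-1304559 + 1655279))*(4956989 + (-1040*(-122) - 473*454 + 81*454*(-122))/(-13 + 454)) = (3127062 + 350720)*(4956989 + (126880 - 214742 - 4486428)/441) = 3477782*(4956989 + (1/441)*(-4574290)) = 3477782*(4956989 - 653470/63) = 3477782*(311636837/63) = 154829283179362/9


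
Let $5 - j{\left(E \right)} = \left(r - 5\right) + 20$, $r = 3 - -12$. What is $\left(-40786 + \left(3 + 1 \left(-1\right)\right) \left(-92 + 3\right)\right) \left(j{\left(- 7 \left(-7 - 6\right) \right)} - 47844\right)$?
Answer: $1960905716$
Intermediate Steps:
$r = 15$ ($r = 3 + 12 = 15$)
$j{\left(E \right)} = -25$ ($j{\left(E \right)} = 5 - \left(\left(15 - 5\right) + 20\right) = 5 - \left(10 + 20\right) = 5 - 30 = -25$)
$\left(-40786 + \left(3 + 1 \left(-1\right)\right) \left(-92 + 3\right)\right) \left(j{\left(- 7 \left(-7 - 6\right) \right)} - 47844\right) = \left(-40786 + \left(3 + 1 \left(-1\right)\right) \left(-92 + 3\right)\right) \left(-25 - 47844\right) = \left(-40786 + \left(3 - 1\right) \left(-89\right)\right) \left(-47869\right) = \left(-40786 + 2 \left(-89\right)\right) \left(-47869\right) = \left(-40786 - 178\right) \left(-47869\right) = \left(-40964\right) \left(-47869\right) = 1960905716$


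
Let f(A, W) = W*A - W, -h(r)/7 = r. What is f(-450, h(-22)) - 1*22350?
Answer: -91804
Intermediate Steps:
h(r) = -7*r
f(A, W) = -W + A*W (f(A, W) = A*W - W = -W + A*W)
f(-450, h(-22)) - 1*22350 = (-7*(-22))*(-1 - 450) - 1*22350 = 154*(-451) - 22350 = -69454 - 22350 = -91804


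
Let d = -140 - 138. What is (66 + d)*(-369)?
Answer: 78228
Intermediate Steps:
d = -278
(66 + d)*(-369) = (66 - 278)*(-369) = -212*(-369) = 78228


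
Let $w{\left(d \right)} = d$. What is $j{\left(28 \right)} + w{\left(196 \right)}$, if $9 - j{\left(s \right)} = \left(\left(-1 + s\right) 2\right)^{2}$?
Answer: $-2711$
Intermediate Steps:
$j{\left(s \right)} = 9 - \left(-2 + 2 s\right)^{2}$ ($j{\left(s \right)} = 9 - \left(\left(-1 + s\right) 2\right)^{2} = 9 - \left(-2 + 2 s\right)^{2}$)
$j{\left(28 \right)} + w{\left(196 \right)} = \left(9 - 4 \left(-1 + 28\right)^{2}\right) + 196 = \left(9 - 4 \cdot 27^{2}\right) + 196 = \left(9 - 2916\right) + 196 = -2907 + 196 = -2711$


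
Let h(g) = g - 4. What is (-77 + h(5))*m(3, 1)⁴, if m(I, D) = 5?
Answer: -47500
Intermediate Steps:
h(g) = -4 + g
(-77 + h(5))*m(3, 1)⁴ = (-77 + (-4 + 5))*5⁴ = (-77 + 1)*625 = -76*625 = -47500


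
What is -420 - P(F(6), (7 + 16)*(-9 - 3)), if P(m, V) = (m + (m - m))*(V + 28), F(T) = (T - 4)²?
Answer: 572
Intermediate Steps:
F(T) = (-4 + T)²
P(m, V) = m*(28 + V) (P(m, V) = (m + 0)*(28 + V) = m*(28 + V))
-420 - P(F(6), (7 + 16)*(-9 - 3)) = -420 - (-4 + 6)²*(28 + (7 + 16)*(-9 - 3)) = -420 - 2²*(28 + 23*(-12)) = -420 - 4*(28 - 276) = -420 - 4*(-248) = -420 - 1*(-992) = -420 + 992 = 572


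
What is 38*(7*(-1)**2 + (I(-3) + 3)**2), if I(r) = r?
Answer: 266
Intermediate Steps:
38*(7*(-1)**2 + (I(-3) + 3)**2) = 38*(7*(-1)**2 + (-3 + 3)**2) = 38*(7*1 + 0**2) = 38*(7 + 0) = 38*7 = 266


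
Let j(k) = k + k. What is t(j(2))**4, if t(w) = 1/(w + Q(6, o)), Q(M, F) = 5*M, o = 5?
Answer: 1/1336336 ≈ 7.4831e-7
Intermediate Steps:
j(k) = 2*k
t(w) = 1/(30 + w) (t(w) = 1/(w + 5*6) = 1/(w + 30) = 1/(30 + w))
t(j(2))**4 = (1/(30 + 2*2))**4 = (1/(30 + 4))**4 = (1/34)**4 = 1/1336336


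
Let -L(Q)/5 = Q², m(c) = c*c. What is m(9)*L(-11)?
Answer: -49005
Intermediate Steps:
m(c) = c²
L(Q) = -5*Q²
m(9)*L(-11) = 9²*(-5*(-11)²) = 81*(-5*121) = 81*(-605) = -49005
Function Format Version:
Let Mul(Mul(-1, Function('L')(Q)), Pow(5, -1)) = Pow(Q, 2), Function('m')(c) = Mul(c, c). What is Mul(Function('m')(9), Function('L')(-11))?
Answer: -49005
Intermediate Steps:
Function('m')(c) = Pow(c, 2)
Function('L')(Q) = Mul(-5, Pow(Q, 2))
Mul(Function('m')(9), Function('L')(-11)) = Mul(Pow(9, 2), Mul(-5, Pow(-11, 2))) = Mul(81, Mul(-5, 121)) = Mul(81, -605) = -49005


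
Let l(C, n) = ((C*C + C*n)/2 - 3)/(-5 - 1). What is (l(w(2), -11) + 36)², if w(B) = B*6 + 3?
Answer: 3969/4 ≈ 992.25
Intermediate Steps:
w(B) = 3 + 6*B (w(B) = 6*B + 3 = 3 + 6*B)
l(C, n) = ½ - C²/12 - C*n/12 (l(C, n) = ((C² + C*n)*(½) - 3)/(-6) = ((C²/2 + C*n/2) - 3)*(-⅙) = (-3 + C²/2 + C*n/2)*(-⅙) = ½ - C²/12 - C*n/12)
(l(w(2), -11) + 36)² = ((½ - (3 + 6*2)²/12 - 1/12*(3 + 6*2)*(-11)) + 36)² = ((½ - (3 + 12)²/12 - 1/12*(3 + 12)*(-11)) + 36)² = ((½ - 1/12*15² - 1/12*15*(-11)) + 36)² = ((½ - 1/12*225 + 55/4) + 36)² = ((½ - 75/4 + 55/4) + 36)² = (-9/2 + 36)² = (63/2)² = 3969/4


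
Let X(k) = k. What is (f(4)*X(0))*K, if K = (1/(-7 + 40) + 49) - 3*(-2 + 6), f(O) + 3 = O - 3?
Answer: 0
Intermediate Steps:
f(O) = -6 + O (f(O) = -3 + (O - 3) = -3 + (-3 + O) = -6 + O)
K = 1222/33 (K = (1/33 + 49) - 3*4 = (1/33 + 49) - 12 = 1618/33 - 12 = 1222/33 ≈ 37.030)
(f(4)*X(0))*K = ((-6 + 4)*0)*(1222/33) = -2*0*(1222/33) = 0*(1222/33) = 0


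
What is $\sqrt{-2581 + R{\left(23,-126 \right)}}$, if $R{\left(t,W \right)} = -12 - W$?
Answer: $i \sqrt{2467} \approx 49.669 i$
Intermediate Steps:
$\sqrt{-2581 + R{\left(23,-126 \right)}} = \sqrt{-2581 - -114} = \sqrt{-2581 + \left(-12 + 126\right)} = \sqrt{-2581 + 114} = \sqrt{-2467} = i \sqrt{2467}$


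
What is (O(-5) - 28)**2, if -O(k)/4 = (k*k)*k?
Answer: 222784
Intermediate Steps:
O(k) = -4*k**3 (O(k) = -4*k*k*k = -4*k**2*k = -4*k**3)
(O(-5) - 28)**2 = (-4*(-5)**3 - 28)**2 = (-4*(-125) - 28)**2 = (500 - 28)**2 = 472**2 = 222784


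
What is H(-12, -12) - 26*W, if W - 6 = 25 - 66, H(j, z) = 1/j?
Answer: 10919/12 ≈ 909.92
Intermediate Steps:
W = -35 (W = 6 + (25 - 66) = 6 - 41 = -35)
H(-12, -12) - 26*W = 1/(-12) - 26*(-35) = -1/12 + 910 = 10919/12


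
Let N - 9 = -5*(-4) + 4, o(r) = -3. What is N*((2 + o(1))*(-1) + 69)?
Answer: 2310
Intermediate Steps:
N = 33 (N = 9 + (-5*(-4) + 4) = 9 + (20 + 4) = 9 + 24 = 33)
N*((2 + o(1))*(-1) + 69) = 33*((2 - 3)*(-1) + 69) = 33*(-1*(-1) + 69) = 33*(1 + 69) = 33*70 = 2310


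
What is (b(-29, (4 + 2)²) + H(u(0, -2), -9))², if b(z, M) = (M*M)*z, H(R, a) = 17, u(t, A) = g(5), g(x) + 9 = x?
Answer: 1411279489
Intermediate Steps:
g(x) = -9 + x
u(t, A) = -4 (u(t, A) = -9 + 5 = -4)
b(z, M) = z*M² (b(z, M) = M²*z = z*M²)
(b(-29, (4 + 2)²) + H(u(0, -2), -9))² = (-29*(4 + 2)⁴ + 17)² = (-29*(6²)² + 17)² = (-29*36² + 17)² = (-29*1296 + 17)² = (-37584 + 17)² = (-37567)² = 1411279489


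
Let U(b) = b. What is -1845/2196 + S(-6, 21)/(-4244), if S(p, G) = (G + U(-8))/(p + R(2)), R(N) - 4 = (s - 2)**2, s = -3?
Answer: -1250852/1488583 ≈ -0.84030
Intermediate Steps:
R(N) = 29 (R(N) = 4 + (-3 - 2)**2 = 4 + (-5)**2 = 4 + 25 = 29)
S(p, G) = (-8 + G)/(29 + p) (S(p, G) = (G - 8)/(p + 29) = (-8 + G)/(29 + p))
-1845/2196 + S(-6, 21)/(-4244) = -1845/2196 + ((-8 + 21)/(29 - 6))/(-4244) = -1845*1/2196 + (13/23)*(-1/4244) = -205/244 + ((1/23)*13)*(-1/4244) = -205/244 + (13/23)*(-1/4244) = -205/244 - 13/97612 = -1250852/1488583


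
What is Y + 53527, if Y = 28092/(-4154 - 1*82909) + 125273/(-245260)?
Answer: 380982685090047/7117690460 ≈ 53526.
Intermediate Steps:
Y = -5932162373/7117690460 (Y = 28092/(-4154 - 82909) + 125273*(-1/245260) = 28092/(-87063) - 125273/245260 = 28092*(-1/87063) - 125273/245260 = -9364/29021 - 125273/245260 = -5932162373/7117690460 ≈ -0.83344)
Y + 53527 = -5932162373/7117690460 + 53527 = 380982685090047/7117690460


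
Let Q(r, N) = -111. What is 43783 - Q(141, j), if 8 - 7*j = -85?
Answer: 43894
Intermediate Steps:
j = 93/7 (j = 8/7 - 1/7*(-85) = 8/7 + 85/7 = 93/7 ≈ 13.286)
43783 - Q(141, j) = 43783 - 1*(-111) = 43783 + 111 = 43894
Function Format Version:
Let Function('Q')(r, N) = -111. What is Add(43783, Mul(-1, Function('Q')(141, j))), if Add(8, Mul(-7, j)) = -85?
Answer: 43894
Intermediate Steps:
j = Rational(93, 7) (j = Add(Rational(8, 7), Mul(Rational(-1, 7), -85)) = Add(Rational(8, 7), Rational(85, 7)) = Rational(93, 7) ≈ 13.286)
Add(43783, Mul(-1, Function('Q')(141, j))) = Add(43783, Mul(-1, -111)) = Add(43783, 111) = 43894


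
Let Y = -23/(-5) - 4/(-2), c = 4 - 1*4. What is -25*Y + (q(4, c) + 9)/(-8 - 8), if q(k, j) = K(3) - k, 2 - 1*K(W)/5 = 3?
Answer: -165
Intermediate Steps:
K(W) = -5 (K(W) = 10 - 5*3 = 10 - 15 = -5)
c = 0 (c = 4 - 4 = 0)
q(k, j) = -5 - k
Y = 33/5 (Y = -23*(-1/5) - 4*(-1/2) = 23/5 + 2 = 33/5 ≈ 6.6000)
-25*Y + (q(4, c) + 9)/(-8 - 8) = -25*33/5 + ((-5 - 1*4) + 9)/(-8 - 8) = -165 + ((-5 - 4) + 9)/(-16) = -165 + (-9 + 9)*(-1/16) = -165 + 0*(-1/16) = -165 + 0 = -165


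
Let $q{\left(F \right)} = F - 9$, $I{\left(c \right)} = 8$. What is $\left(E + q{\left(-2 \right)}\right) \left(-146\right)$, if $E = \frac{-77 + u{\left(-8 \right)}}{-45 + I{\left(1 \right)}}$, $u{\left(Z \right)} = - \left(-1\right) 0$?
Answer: $\frac{48180}{37} \approx 1302.2$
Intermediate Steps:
$u{\left(Z \right)} = 0$ ($u{\left(Z \right)} = \left(-1\right) 0 = 0$)
$E = \frac{77}{37}$ ($E = \frac{-77 + 0}{-45 + 8} = - \frac{77}{-37} = \left(-77\right) \left(- \frac{1}{37}\right) = \frac{77}{37} \approx 2.0811$)
$q{\left(F \right)} = -9 + F$
$\left(E + q{\left(-2 \right)}\right) \left(-146\right) = \left(\frac{77}{37} - 11\right) \left(-146\right) = \left(- \frac{330}{37}\right) \left(-146\right) = \frac{48180}{37}$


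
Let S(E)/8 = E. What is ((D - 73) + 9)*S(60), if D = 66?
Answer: 960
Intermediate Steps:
S(E) = 8*E
((D - 73) + 9)*S(60) = ((66 - 73) + 9)*(8*60) = (-7 + 9)*480 = 2*480 = 960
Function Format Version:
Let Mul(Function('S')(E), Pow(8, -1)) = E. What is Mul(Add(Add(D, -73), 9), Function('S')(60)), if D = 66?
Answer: 960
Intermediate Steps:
Function('S')(E) = Mul(8, E)
Mul(Add(Add(D, -73), 9), Function('S')(60)) = Mul(Add(Add(66, -73), 9), Mul(8, 60)) = Mul(Add(-7, 9), 480) = Mul(2, 480) = 960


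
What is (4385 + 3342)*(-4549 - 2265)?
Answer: -52651778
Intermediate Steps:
(4385 + 3342)*(-4549 - 2265) = 7727*(-6814) = -52651778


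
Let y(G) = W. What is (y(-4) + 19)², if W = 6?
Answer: 625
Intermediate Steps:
y(G) = 6
(y(-4) + 19)² = (6 + 19)² = 25² = 625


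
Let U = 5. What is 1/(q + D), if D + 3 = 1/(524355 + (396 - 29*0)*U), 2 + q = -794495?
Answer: -526335/418173157499 ≈ -1.2587e-6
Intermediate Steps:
q = -794497 (q = -2 - 794495 = -794497)
D = -1579004/526335 (D = -3 + 1/(524355 + (396 - 29*0)*5) = -3 + 1/(524355 + (396 + 0)*5) = -3 + 1/(524355 + 396*5) = -3 + 1/(524355 + 1980) = -3 + 1/526335 = -1579004/526335 ≈ -3.0000)
1/(q + D) = 1/(-794497 - 1579004/526335) = 1/(-418173157499/526335) = -526335/418173157499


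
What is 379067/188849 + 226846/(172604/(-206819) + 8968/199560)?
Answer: -221012441877629389943/769326008544169 ≈ -2.8728e+5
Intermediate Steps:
379067/188849 + 226846/(172604/(-206819) + 8968/199560) = 379067*(1/188849) + 226846/(172604*(-1/206819) + 8968*(1/199560)) = 379067/188849 + 226846/(-172604/206819 + 1121/24945) = 379067/188849 + 226846/(-4073762681/5159099955) = 379067/188849 + 226846*(-5159099955/4073762681) = 379067/188849 - 1170321188391930/4073762681 = -221012441877629389943/769326008544169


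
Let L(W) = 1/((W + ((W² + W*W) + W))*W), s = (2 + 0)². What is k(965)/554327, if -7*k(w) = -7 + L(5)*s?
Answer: 524/291021675 ≈ 1.8006e-6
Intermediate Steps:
s = 4 (s = 2² = 4)
L(W) = 1/(W*(2*W + 2*W²)) (L(W) = 1/((W + ((W² + W²) + W))*W) = 1/((W + (2*W² + W))*W) = 1/((W + (W + 2*W²))*W) = 1/((2*W + 2*W²)*W) = 1/(W*(2*W + 2*W²)))
k(w) = 524/525 (k(w) = -(-7 + ((½)/(5²*(1 + 5)))*4)/7 = -(-7 + ((½)*(1/25)/6)*4)/7 = -(-7 + ((½)*(1/25)*(⅙))*4)/7 = -(-7 + (1/300)*4)/7 = -(-7 + 1/75)/7 = -⅐*(-524/75) = 524/525)
k(965)/554327 = (524/525)/554327 = (524/525)*(1/554327) = 524/291021675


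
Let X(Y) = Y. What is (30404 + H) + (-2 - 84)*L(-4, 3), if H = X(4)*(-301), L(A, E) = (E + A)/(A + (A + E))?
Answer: 145914/5 ≈ 29183.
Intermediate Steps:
L(A, E) = (A + E)/(E + 2*A)
H = -1204 (H = 4*(-301) = -1204)
(30404 + H) + (-2 - 84)*L(-4, 3) = (30404 - 1204) + (-2 - 84)*((-4 + 3)/(3 + 2*(-4))) = 29200 - 86*(-1)/(3 - 8) = 29200 - 86*(-1)/(-5) = 29200 - (-86)*(-1)/5 = 29200 - 86*⅕ = 29200 - 86/5 = 145914/5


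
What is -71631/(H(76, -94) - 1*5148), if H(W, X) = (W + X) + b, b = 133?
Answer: 10233/719 ≈ 14.232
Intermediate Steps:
H(W, X) = 133 + W + X (H(W, X) = (W + X) + 133 = 133 + W + X)
-71631/(H(76, -94) - 1*5148) = -71631/((133 + 76 - 94) - 1*5148) = -71631/(115 - 5148) = -71631/(-5033) = -71631*(-1/5033) = 10233/719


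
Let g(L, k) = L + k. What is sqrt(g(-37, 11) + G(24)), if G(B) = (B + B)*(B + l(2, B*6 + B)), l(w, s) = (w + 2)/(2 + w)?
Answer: sqrt(1174) ≈ 34.264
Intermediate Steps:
l(w, s) = 1 (l(w, s) = (2 + w)/(2 + w) = 1)
G(B) = 2*B*(1 + B) (G(B) = (B + B)*(B + 1) = (2*B)*(1 + B) = 2*B*(1 + B))
sqrt(g(-37, 11) + G(24)) = sqrt((-37 + 11) + 2*24*(1 + 24)) = sqrt(-26 + 2*24*25) = sqrt(-26 + 1200) = sqrt(1174)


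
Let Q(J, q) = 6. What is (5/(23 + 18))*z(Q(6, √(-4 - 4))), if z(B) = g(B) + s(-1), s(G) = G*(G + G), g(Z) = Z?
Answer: 40/41 ≈ 0.97561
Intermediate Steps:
s(G) = 2*G² (s(G) = G*(2*G) = 2*G²)
z(B) = 2 + B (z(B) = B + 2*(-1)² = B + 2*1 = B + 2 = 2 + B)
(5/(23 + 18))*z(Q(6, √(-4 - 4))) = (5/(23 + 18))*(2 + 6) = (5/41)*8 = 40/41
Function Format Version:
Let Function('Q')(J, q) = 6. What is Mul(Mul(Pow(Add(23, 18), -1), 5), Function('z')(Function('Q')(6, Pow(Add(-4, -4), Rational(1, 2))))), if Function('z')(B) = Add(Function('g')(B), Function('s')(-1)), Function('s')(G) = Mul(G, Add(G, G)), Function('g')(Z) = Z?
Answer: Rational(40, 41) ≈ 0.97561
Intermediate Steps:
Function('s')(G) = Mul(2, Pow(G, 2)) (Function('s')(G) = Mul(G, Mul(2, G)) = Mul(2, Pow(G, 2)))
Function('z')(B) = Add(2, B) (Function('z')(B) = Add(B, Mul(2, Pow(-1, 2))) = Add(B, Mul(2, 1)) = Add(B, 2) = Add(2, B))
Mul(Mul(Pow(Add(23, 18), -1), 5), Function('z')(Function('Q')(6, Pow(Add(-4, -4), Rational(1, 2))))) = Mul(Mul(Pow(Add(23, 18), -1), 5), Add(2, 6)) = Mul(Mul(Pow(41, -1), 5), 8) = Mul(Mul(Rational(1, 41), 5), 8) = Mul(Rational(5, 41), 8) = Rational(40, 41)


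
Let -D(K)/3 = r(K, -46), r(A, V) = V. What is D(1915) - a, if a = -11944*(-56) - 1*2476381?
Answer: 1807655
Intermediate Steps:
D(K) = 138 (D(K) = -3*(-46) = 138)
a = -1807517 (a = 668864 - 2476381 = -1807517)
D(1915) - a = 138 - 1*(-1807517) = 138 + 1807517 = 1807655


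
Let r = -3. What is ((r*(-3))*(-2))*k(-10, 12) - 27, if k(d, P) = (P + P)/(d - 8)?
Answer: -3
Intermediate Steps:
k(d, P) = 2*P/(-8 + d) (k(d, P) = (2*P)/(-8 + d) = 2*P/(-8 + d))
((r*(-3))*(-2))*k(-10, 12) - 27 = (-3*(-3)*(-2))*(2*12/(-8 - 10)) - 27 = (9*(-2))*(2*12/(-18)) - 27 = -36*12*(-1)/18 - 27 = -18*(-4/3) - 27 = 24 - 27 = -3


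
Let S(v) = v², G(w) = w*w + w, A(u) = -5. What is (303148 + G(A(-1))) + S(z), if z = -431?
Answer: 488929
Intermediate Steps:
G(w) = w + w² (G(w) = w² + w = w + w²)
(303148 + G(A(-1))) + S(z) = (303148 - 5*(1 - 5)) + (-431)² = (303148 - 5*(-4)) + 185761 = (303148 + 20) + 185761 = 303168 + 185761 = 488929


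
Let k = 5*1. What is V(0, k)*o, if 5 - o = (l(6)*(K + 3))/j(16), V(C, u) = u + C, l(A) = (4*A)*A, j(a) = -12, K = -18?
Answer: -875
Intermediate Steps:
l(A) = 4*A**2
k = 5
V(C, u) = C + u
o = -175 (o = 5 - (4*6**2)*(-18 + 3)/(-12) = 5 - (4*36)*(-15)*(-1)/12 = 5 - 144*(-15)*(-1)/12 = 5 - (-2160)*(-1)/12 = 5 - 1*180 = 5 - 180 = -175)
V(0, k)*o = (0 + 5)*(-175) = 5*(-175) = -875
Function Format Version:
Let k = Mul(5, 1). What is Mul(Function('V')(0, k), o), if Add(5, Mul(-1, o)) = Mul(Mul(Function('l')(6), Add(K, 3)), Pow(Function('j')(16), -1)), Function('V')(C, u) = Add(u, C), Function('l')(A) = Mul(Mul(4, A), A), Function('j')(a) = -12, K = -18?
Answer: -875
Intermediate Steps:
Function('l')(A) = Mul(4, Pow(A, 2))
k = 5
Function('V')(C, u) = Add(C, u)
o = -175 (o = Add(5, Mul(-1, Mul(Mul(Mul(4, Pow(6, 2)), Add(-18, 3)), Pow(-12, -1)))) = Add(5, Mul(-1, Mul(Mul(Mul(4, 36), -15), Rational(-1, 12)))) = Add(5, Mul(-1, Mul(Mul(144, -15), Rational(-1, 12)))) = Add(5, Mul(-1, Mul(-2160, Rational(-1, 12)))) = Add(5, Mul(-1, 180)) = Add(5, -180) = -175)
Mul(Function('V')(0, k), o) = Mul(Add(0, 5), -175) = Mul(5, -175) = -875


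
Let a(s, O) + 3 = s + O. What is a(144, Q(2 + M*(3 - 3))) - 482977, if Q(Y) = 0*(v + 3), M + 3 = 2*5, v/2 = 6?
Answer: -482836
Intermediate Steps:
v = 12 (v = 2*6 = 12)
M = 7 (M = -3 + 2*5 = -3 + 10 = 7)
Q(Y) = 0 (Q(Y) = 0*(12 + 3) = 0*15 = 0)
a(s, O) = -3 + O + s (a(s, O) = -3 + (s + O) = -3 + (O + s) = -3 + O + s)
a(144, Q(2 + M*(3 - 3))) - 482977 = (-3 + 0 + 144) - 482977 = 141 - 482977 = -482836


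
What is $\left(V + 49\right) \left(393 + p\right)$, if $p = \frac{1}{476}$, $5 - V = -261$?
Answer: $\frac{8418105}{68} \approx 1.238 \cdot 10^{5}$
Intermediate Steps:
$V = 266$ ($V = 5 - -261 = 5 + 261 = 266$)
$p = \frac{1}{476} \approx 0.0021008$
$\left(V + 49\right) \left(393 + p\right) = \left(266 + 49\right) \left(393 + \frac{1}{476}\right) = 315 \cdot \frac{187069}{476} = \frac{8418105}{68}$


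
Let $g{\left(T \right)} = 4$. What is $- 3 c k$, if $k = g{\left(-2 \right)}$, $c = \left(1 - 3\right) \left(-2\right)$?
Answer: $-48$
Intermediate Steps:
$c = 4$ ($c = \left(-2\right) \left(-2\right) = 4$)
$k = 4$
$- 3 c k = \left(-3\right) 4 \cdot 4 = \left(-12\right) 4 = -48$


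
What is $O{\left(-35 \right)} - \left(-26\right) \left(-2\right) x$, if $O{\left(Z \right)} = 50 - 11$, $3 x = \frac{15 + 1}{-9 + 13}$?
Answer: $- \frac{91}{3} \approx -30.333$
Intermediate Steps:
$x = \frac{4}{3}$ ($x = \frac{\left(15 + 1\right) \frac{1}{-9 + 13}}{3} = \frac{16 \cdot \frac{1}{4}}{3} = \frac{1}{3} \cdot 4 = \frac{4}{3} \approx 1.3333$)
$O{\left(Z \right)} = 39$ ($O{\left(Z \right)} = 50 - 11 = 39$)
$O{\left(-35 \right)} - \left(-26\right) \left(-2\right) x = 39 - \left(-26\right) \left(-2\right) \frac{4}{3} = 39 - 52 \cdot \frac{4}{3} = 39 - \frac{208}{3} = - \frac{91}{3}$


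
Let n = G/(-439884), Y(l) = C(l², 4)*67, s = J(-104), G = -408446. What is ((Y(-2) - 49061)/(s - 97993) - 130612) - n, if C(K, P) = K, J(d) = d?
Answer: -939349382894171/7191883458 ≈ -1.3061e+5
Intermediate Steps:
s = -104
Y(l) = 67*l² (Y(l) = l²*67 = 67*l²)
n = 204223/219942 (n = -408446/(-439884) = -408446*(-1/439884) = 204223/219942 ≈ 0.92853)
((Y(-2) - 49061)/(s - 97993) - 130612) - n = ((67*(-2)² - 49061)/(-104 - 97993) - 130612) - 1*204223/219942 = ((67*4 - 49061)/(-98097) - 130612) - 204223/219942 = ((268 - 49061)*(-1/98097) - 130612) - 204223/219942 = (-48793*(-1/98097) - 130612) - 204223/219942 = (48793/98097 - 130612) - 204223/219942 = -12812596571/98097 - 204223/219942 = -939349382894171/7191883458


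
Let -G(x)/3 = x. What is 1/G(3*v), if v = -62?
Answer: 1/558 ≈ 0.0017921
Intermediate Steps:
G(x) = -3*x
1/G(3*v) = 1/(-9*(-62)) = 1/(-3*(-186)) = 1/558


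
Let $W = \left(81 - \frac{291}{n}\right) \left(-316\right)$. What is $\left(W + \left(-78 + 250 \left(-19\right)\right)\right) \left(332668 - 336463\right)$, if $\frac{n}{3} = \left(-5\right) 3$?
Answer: $123214036$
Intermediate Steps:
$n = -45$ ($n = 3 \left(\left(-5\right) 3\right) = 3 \left(-15\right) = -45$)
$W = - \frac{414592}{15}$ ($W = \left(81 - \frac{291}{-45}\right) \left(-316\right) = \left(81 - - \frac{97}{15}\right) \left(-316\right) = \left(81 + \frac{97}{15}\right) \left(-316\right) = \frac{1312}{15} \left(-316\right) = - \frac{414592}{15} \approx -27639.0$)
$\left(W + \left(-78 + 250 \left(-19\right)\right)\right) \left(332668 - 336463\right) = \left(- \frac{414592}{15} + \left(-78 + 250 \left(-19\right)\right)\right) \left(332668 - 336463\right) = \left(- \frac{414592}{15} - 4828\right) \left(-3795\right) = \left(- \frac{487012}{15}\right) \left(-3795\right) = 123214036$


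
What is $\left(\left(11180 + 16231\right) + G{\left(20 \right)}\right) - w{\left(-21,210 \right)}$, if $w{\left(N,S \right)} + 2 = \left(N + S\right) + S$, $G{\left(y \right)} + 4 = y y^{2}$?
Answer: $35010$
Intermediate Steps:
$G{\left(y \right)} = -4 + y^{3}$ ($G{\left(y \right)} = -4 + y y^{2} = -4 + y^{3}$)
$w{\left(N,S \right)} = -2 + N + 2 S$ ($w{\left(N,S \right)} = -2 + \left(\left(N + S\right) + S\right) = -2 + \left(N + 2 S\right) = -2 + N + 2 S$)
$\left(\left(11180 + 16231\right) + G{\left(20 \right)}\right) - w{\left(-21,210 \right)} = \left(\left(11180 + 16231\right) - \left(4 - 20^{3}\right)\right) - \left(-2 - 21 + 2 \cdot 210\right) = \left(27411 + \left(-4 + 8000\right)\right) - \left(-2 - 21 + 420\right) = \left(27411 + 7996\right) - 397 = 35407 - 397 = 35010$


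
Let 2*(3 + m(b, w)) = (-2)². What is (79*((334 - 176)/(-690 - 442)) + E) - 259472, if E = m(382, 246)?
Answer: -146867959/566 ≈ -2.5948e+5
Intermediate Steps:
m(b, w) = -1 (m(b, w) = -3 + (½)*(-2)² = -3 + (½)*4 = -3 + 2 = -1)
E = -1
(79*((334 - 176)/(-690 - 442)) + E) - 259472 = (79*((334 - 176)/(-690 - 442)) - 1) - 259472 = (79*(158/(-1132)) - 1) - 259472 = (79*(158*(-1/1132)) - 1) - 259472 = (79*(-79/566) - 1) - 259472 = (-6241/566 - 1) - 259472 = -6807/566 - 259472 = -146867959/566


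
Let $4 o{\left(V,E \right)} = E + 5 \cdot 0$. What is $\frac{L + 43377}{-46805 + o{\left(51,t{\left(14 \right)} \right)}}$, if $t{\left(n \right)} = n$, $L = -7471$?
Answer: $- \frac{71812}{93603} \approx -0.7672$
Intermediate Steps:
$o{\left(V,E \right)} = \frac{E}{4}$ ($o{\left(V,E \right)} = \frac{E + 5 \cdot 0}{4} = \frac{E + 0}{4} = \frac{E}{4}$)
$\frac{L + 43377}{-46805 + o{\left(51,t{\left(14 \right)} \right)}} = \frac{-7471 + 43377}{-46805 + \frac{1}{4} \cdot 14} = \frac{35906}{-46805 + \frac{7}{2}} = \frac{35906}{- \frac{93603}{2}} = 35906 \left(- \frac{2}{93603}\right) = - \frac{71812}{93603}$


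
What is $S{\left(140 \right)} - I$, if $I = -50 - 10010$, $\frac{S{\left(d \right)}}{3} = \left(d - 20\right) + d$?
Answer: $10840$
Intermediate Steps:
$S{\left(d \right)} = -60 + 6 d$ ($S{\left(d \right)} = 3 \left(\left(d - 20\right) + d\right) = 3 \left(\left(-20 + d\right) + d\right) = 3 \left(-20 + 2 d\right) = -60 + 6 d$)
$I = -10060$ ($I = -50 - 10010 = -10060$)
$S{\left(140 \right)} - I = \left(-60 + 6 \cdot 140\right) - -10060 = \left(-60 + 840\right) + 10060 = 780 + 10060 = 10840$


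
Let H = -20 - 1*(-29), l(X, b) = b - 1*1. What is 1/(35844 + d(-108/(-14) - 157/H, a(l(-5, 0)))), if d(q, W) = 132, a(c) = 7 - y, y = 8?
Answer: 1/35976 ≈ 2.7796e-5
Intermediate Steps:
l(X, b) = -1 + b (l(X, b) = b - 1 = -1 + b)
H = 9 (H = -20 + 29 = 9)
a(c) = -1 (a(c) = 7 - 1*8 = 7 - 8 = -1)
1/(35844 + d(-108/(-14) - 157/H, a(l(-5, 0)))) = 1/(35844 + 132) = 1/35976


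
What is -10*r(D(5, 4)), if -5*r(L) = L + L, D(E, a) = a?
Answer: 16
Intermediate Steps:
r(L) = -2*L/5 (r(L) = -(L + L)/5 = -2*L/5)
-10*r(D(5, 4)) = -(-4)*4 = -10*(-8/5) = 16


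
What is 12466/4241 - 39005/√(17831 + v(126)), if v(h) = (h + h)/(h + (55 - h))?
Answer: 12466/4241 - 39005*√53952635/980957 ≈ -289.12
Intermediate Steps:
v(h) = 2*h/55 (v(h) = (2*h)/55 = (2*h)*(1/55) = 2*h/55)
12466/4241 - 39005/√(17831 + v(126)) = 12466/4241 - 39005/√(17831 + (2/55)*126) = 12466*(1/4241) - 39005/√(17831 + 252/55) = 12466/4241 - 39005*√53952635/980957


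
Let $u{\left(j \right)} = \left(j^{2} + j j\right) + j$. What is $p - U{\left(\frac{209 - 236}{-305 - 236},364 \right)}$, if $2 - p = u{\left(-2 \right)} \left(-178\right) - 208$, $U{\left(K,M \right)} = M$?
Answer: $914$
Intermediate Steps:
$u{\left(j \right)} = j + 2 j^{2}$ ($u{\left(j \right)} = \left(j^{2} + j^{2}\right) + j = 2 j^{2} + j = j + 2 j^{2}$)
$p = 1278$ ($p = 2 - \left(- 2 \left(1 + 2 \left(-2\right)\right) \left(-178\right) - 208\right) = 2 - \left(- 2 \left(1 - 4\right) \left(-178\right) - 208\right) = 2 - \left(\left(-2\right) \left(-3\right) \left(-178\right) - 208\right) = 2 - \left(6 \left(-178\right) - 208\right) = 2 - \left(-1068 - 208\right) = 2 - -1276 = 2 + 1276 = 1278$)
$p - U{\left(\frac{209 - 236}{-305 - 236},364 \right)} = 1278 - 364 = 914$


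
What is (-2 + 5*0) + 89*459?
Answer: 40849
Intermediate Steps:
(-2 + 5*0) + 89*459 = (-2 + 0) + 40851 = -2 + 40851 = 40849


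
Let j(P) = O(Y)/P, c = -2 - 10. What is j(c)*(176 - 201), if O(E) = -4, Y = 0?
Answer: -25/3 ≈ -8.3333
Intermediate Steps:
c = -12
j(P) = -4/P
j(c)*(176 - 201) = (-4/(-12))*(176 - 201) = -4*(-1/12)*(-25) = (⅓)*(-25) = -25/3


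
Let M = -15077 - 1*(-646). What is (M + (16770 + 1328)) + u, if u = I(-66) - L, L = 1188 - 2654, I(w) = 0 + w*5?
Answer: 4803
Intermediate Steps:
I(w) = 5*w (I(w) = 0 + 5*w = 5*w)
L = -1466
M = -14431 (M = -15077 + 646 = -14431)
u = 1136 (u = 5*(-66) - 1*(-1466) = -330 + 1466 = 1136)
(M + (16770 + 1328)) + u = (-14431 + (16770 + 1328)) + 1136 = (-14431 + 18098) + 1136 = 3667 + 1136 = 4803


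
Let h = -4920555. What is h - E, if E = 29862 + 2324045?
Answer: -7274462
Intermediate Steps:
E = 2353907
h - E = -4920555 - 1*2353907 = -4920555 - 2353907 = -7274462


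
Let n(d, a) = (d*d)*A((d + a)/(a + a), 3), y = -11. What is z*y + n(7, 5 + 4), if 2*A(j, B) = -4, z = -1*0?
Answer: -98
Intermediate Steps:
z = 0
A(j, B) = -2 (A(j, B) = (½)*(-4) = -2)
n(d, a) = -2*d² (n(d, a) = (d*d)*(-2) = d²*(-2) = -2*d²)
z*y + n(7, 5 + 4) = 0*(-11) - 2*7² = 0 - 2*49 = 0 - 98 = -98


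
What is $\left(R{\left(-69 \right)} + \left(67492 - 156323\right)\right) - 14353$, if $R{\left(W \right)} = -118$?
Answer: $-103302$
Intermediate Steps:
$\left(R{\left(-69 \right)} + \left(67492 - 156323\right)\right) - 14353 = \left(-118 + \left(67492 - 156323\right)\right) - 14353 = \left(-118 - 88831\right) - 14353 = -88949 - 14353 = -103302$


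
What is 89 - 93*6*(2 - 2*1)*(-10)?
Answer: 89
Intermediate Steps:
89 - 93*6*(2 - 2*1)*(-10) = 89 - 93*6*(2 - 2)*(-10) = 89 - 93*6*0*(-10) = 89 - 0*(-10) = 89 - 93*0 = 89 + 0 = 89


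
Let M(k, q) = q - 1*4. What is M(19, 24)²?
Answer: 400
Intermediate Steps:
M(k, q) = -4 + q (M(k, q) = q - 4 = -4 + q)
M(19, 24)² = (-4 + 24)² = 20² = 400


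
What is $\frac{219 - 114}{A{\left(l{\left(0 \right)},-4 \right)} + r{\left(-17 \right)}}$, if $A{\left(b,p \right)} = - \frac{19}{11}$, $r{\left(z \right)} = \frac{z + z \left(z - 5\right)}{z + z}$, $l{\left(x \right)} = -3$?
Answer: $- \frac{2310}{269} \approx -8.5874$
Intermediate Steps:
$r{\left(z \right)} = \frac{z + z \left(-5 + z\right)}{2 z}$
$A{\left(b,p \right)} = - \frac{19}{11}$ ($A{\left(b,p \right)} = \left(-19\right) \frac{1}{11} = - \frac{19}{11}$)
$\frac{219 - 114}{A{\left(l{\left(0 \right)},-4 \right)} + r{\left(-17 \right)}} = \frac{219 - 114}{- \frac{19}{11} + \left(-2 + \frac{1}{2} \left(-17\right)\right)} = \frac{105}{- \frac{19}{11} - \frac{21}{2}} = \frac{105}{- \frac{269}{22}} = 105 \left(- \frac{22}{269}\right) = - \frac{2310}{269}$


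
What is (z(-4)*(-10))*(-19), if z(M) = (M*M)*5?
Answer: 15200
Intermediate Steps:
z(M) = 5*M² (z(M) = M²*5 = 5*M²)
(z(-4)*(-10))*(-19) = ((5*(-4)²)*(-10))*(-19) = ((5*16)*(-10))*(-19) = (80*(-10))*(-19) = -800*(-19) = 15200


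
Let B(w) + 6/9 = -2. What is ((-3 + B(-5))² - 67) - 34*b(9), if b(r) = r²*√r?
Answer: -74672/9 ≈ -8296.9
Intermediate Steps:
B(w) = -8/3 (B(w) = -⅔ - 2 = -8/3)
b(r) = r^(5/2)
((-3 + B(-5))² - 67) - 34*b(9) = ((-3 - 8/3)² - 67) - 34*9^(5/2) = ((-17/3)² - 67) - 34*243 = (289/9 - 67) - 8262 = -314/9 - 8262 = -74672/9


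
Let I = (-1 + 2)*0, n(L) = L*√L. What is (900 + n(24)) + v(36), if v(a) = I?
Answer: 900 + 48*√6 ≈ 1017.6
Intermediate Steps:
n(L) = L^(3/2)
I = 0 (I = 1*0 = 0)
v(a) = 0
(900 + n(24)) + v(36) = (900 + 24^(3/2)) + 0 = (900 + 48*√6) + 0 = 900 + 48*√6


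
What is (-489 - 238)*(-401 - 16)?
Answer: 303159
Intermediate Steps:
(-489 - 238)*(-401 - 16) = -727*(-417) = 303159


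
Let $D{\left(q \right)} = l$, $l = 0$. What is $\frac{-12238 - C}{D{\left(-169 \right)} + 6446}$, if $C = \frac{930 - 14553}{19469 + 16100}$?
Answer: $- \frac{435279799}{229277774} \approx -1.8985$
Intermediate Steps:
$C = - \frac{13623}{35569} \approx -0.383$
$D{\left(q \right)} = 0$
$\frac{-12238 - C}{D{\left(-169 \right)} + 6446} = \frac{-12238 - - \frac{13623}{35569}}{0 + 6446} = \frac{-12238 + \frac{13623}{35569}}{6446} = \left(- \frac{435279799}{35569}\right) \frac{1}{6446} = - \frac{435279799}{229277774}$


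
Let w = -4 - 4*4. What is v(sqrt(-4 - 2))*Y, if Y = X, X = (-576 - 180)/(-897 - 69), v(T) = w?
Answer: -360/23 ≈ -15.652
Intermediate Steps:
w = -20 (w = -4 - 16 = -20)
v(T) = -20
X = 18/23 (X = -756/(-966) = -756*(-1/966) = 18/23 ≈ 0.78261)
Y = 18/23 ≈ 0.78261
v(sqrt(-4 - 2))*Y = -20*18/23 = -360/23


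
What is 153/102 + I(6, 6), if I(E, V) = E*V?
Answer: 75/2 ≈ 37.500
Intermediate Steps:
153/102 + I(6, 6) = 153/102 + 6*6 = 153*(1/102) + 36 = 3/2 + 36 = 75/2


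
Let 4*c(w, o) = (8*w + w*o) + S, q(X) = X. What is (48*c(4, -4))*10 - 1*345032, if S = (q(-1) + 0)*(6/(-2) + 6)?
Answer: -343472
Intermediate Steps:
S = -3 (S = (-1 + 0)*(6/(-2) + 6) = -(6*(-½) + 6) = -(-3 + 6) = -1*3 = -3)
c(w, o) = -¾ + 2*w + o*w/4 (c(w, o) = ((8*w + w*o) - 3)/4 = ((8*w + o*w) - 3)/4 = (-3 + 8*w + o*w)/4 = -¾ + 2*w + o*w/4)
(48*c(4, -4))*10 - 1*345032 = (48*(-¾ + 2*4 + (¼)*(-4)*4))*10 - 1*345032 = (48*(-¾ + 8 - 4))*10 - 345032 = (48*(13/4))*10 - 345032 = 156*10 - 345032 = 1560 - 345032 = -343472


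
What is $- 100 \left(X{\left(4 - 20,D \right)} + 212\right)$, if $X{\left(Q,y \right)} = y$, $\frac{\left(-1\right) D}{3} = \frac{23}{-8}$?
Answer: $- \frac{44125}{2} \approx -22063.0$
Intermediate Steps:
$D = \frac{69}{8}$ ($D = - 3 \frac{23}{-8} = - 3 \cdot 23 \left(- \frac{1}{8}\right) = \left(-3\right) \left(- \frac{23}{8}\right) = \frac{69}{8} \approx 8.625$)
$- 100 \left(X{\left(4 - 20,D \right)} + 212\right) = - 100 \left(\frac{69}{8} + 212\right) = \left(-100\right) \frac{1765}{8} = - \frac{44125}{2}$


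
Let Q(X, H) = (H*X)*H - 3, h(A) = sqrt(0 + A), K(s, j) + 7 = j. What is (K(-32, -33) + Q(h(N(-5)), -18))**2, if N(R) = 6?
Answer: 631705 - 27864*sqrt(6) ≈ 5.6345e+5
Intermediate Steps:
K(s, j) = -7 + j
h(A) = sqrt(A)
Q(X, H) = -3 + X*H**2 (Q(X, H) = X*H**2 - 3 = -3 + X*H**2)
(K(-32, -33) + Q(h(N(-5)), -18))**2 = ((-7 - 33) + (-3 + sqrt(6)*(-18)**2))**2 = (-40 + (-3 + sqrt(6)*324))**2 = (-40 + (-3 + 324*sqrt(6)))**2 = (-43 + 324*sqrt(6))**2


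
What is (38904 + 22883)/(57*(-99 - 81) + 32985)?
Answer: 61787/22725 ≈ 2.7189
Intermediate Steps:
(38904 + 22883)/(57*(-99 - 81) + 32985) = 61787/(57*(-180) + 32985) = 61787/(-10260 + 32985) = 61787/22725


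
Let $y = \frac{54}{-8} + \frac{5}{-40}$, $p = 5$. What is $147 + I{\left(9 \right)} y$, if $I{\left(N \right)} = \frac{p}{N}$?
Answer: $\frac{10309}{72} \approx 143.18$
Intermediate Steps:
$y = - \frac{55}{8}$ ($y = 54 \left(- \frac{1}{8}\right) + 5 \left(- \frac{1}{40}\right) = - \frac{27}{4} - \frac{1}{8} = - \frac{55}{8} \approx -6.875$)
$I{\left(N \right)} = \frac{5}{N}$
$147 + I{\left(9 \right)} y = 147 + \frac{5}{9} \left(- \frac{55}{8}\right) = 147 - \frac{275}{72} = \frac{10309}{72}$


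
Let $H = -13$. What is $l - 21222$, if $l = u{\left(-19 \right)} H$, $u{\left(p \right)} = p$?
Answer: $-20975$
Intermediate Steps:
$l = 247$ ($l = \left(-19\right) \left(-13\right) = 247$)
$l - 21222 = 247 - 21222 = -20975$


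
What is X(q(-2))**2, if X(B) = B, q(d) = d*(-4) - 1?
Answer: 49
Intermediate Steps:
q(d) = -1 - 4*d (q(d) = -4*d - 1 = -1 - 4*d)
X(q(-2))**2 = (-1 - 4*(-2))**2 = (-1 + 8)**2 = 7**2 = 49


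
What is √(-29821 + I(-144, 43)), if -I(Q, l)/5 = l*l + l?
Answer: I*√39281 ≈ 198.19*I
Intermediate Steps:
I(Q, l) = -5*l - 5*l² (I(Q, l) = -5*(l*l + l) = -5*(l² + l) = -5*(l + l²) = -5*l - 5*l²)
√(-29821 + I(-144, 43)) = √(-29821 - 5*43*(1 + 43)) = √(-29821 - 5*43*44) = √(-29821 - 9460) = √(-39281) = I*√39281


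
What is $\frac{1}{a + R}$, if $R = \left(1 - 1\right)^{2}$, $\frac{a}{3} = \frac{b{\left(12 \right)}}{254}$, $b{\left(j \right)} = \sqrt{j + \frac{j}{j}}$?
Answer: $\frac{254 \sqrt{13}}{39} \approx 23.482$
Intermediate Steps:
$b{\left(j \right)} = \sqrt{1 + j}$ ($b{\left(j \right)} = \sqrt{j + 1} = \sqrt{1 + j}$)
$a = \frac{3 \sqrt{13}}{254}$ ($a = 3 \frac{\sqrt{1 + 12}}{254} = 3 \sqrt{13} \cdot \frac{1}{254} = 3 \frac{\sqrt{13}}{254} = \frac{3 \sqrt{13}}{254} \approx 0.042585$)
$R = 0$ ($R = 0^{2} = 0$)
$\frac{1}{a + R} = \frac{1}{\frac{3 \sqrt{13}}{254} + 0} = \frac{1}{\frac{3}{254} \sqrt{13}} = \frac{254 \sqrt{13}}{39}$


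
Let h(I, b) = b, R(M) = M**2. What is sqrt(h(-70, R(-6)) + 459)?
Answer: 3*sqrt(55) ≈ 22.249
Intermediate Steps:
sqrt(h(-70, R(-6)) + 459) = sqrt((-6)**2 + 459) = sqrt(36 + 459) = sqrt(495) = 3*sqrt(55)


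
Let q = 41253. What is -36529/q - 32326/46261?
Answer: -3023412547/1908405033 ≈ -1.5843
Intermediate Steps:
-36529/q - 32326/46261 = -36529/41253 - 32326/46261 = -3023412547/1908405033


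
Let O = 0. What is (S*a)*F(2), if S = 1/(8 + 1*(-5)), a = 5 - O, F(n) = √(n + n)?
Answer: 10/3 ≈ 3.3333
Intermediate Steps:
F(n) = √2*√n (F(n) = √(2*n) = √2*√n)
a = 5 (a = 5 - 1*0 = 5 + 0 = 5)
S = ⅓ (S = 1/(8 - 5) = 1/3 = ⅓ ≈ 0.33333)
(S*a)*F(2) = ((⅓)*5)*(√2*√2) = (5/3)*2 = 10/3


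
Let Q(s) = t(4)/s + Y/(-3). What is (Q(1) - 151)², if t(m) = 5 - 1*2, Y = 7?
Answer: 203401/9 ≈ 22600.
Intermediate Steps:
t(m) = 3 (t(m) = 5 - 2 = 3)
Q(s) = -7/3 + 3/s (Q(s) = 3/s + 7/(-3) = 3/s + 7*(-⅓) = 3/s - 7/3 = -7/3 + 3/s)
(Q(1) - 151)² = ((-7/3 + 3/1) - 151)² = ((-7/3 + 3*1) - 151)² = ((-7/3 + 3) - 151)² = (⅔ - 151)² = (-451/3)² = 203401/9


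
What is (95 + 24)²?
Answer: 14161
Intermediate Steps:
(95 + 24)² = 119² = 14161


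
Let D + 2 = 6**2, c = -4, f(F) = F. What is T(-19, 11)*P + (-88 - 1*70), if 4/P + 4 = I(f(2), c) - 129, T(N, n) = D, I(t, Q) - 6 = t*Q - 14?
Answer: -23678/149 ≈ -158.91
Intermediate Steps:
I(t, Q) = -8 + Q*t (I(t, Q) = 6 + (t*Q - 14) = 6 + (Q*t - 14) = 6 + (-14 + Q*t) = -8 + Q*t)
D = 34 (D = -2 + 6**2 = -2 + 36 = 34)
T(N, n) = 34
P = -4/149 (P = 4/(-4 + ((-8 - 4*2) - 129)) = 4/(-4 + ((-8 - 8) - 129)) = 4/(-4 + (-16 - 129)) = 4/(-4 - 145) = 4/(-149) = 4*(-1/149) = -4/149 ≈ -0.026846)
T(-19, 11)*P + (-88 - 1*70) = 34*(-4/149) + (-88 - 1*70) = -136/149 + (-88 - 70) = -136/149 - 158 = -23678/149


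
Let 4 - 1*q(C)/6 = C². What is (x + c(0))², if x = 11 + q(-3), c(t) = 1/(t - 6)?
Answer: 13225/36 ≈ 367.36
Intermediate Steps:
q(C) = 24 - 6*C²
c(t) = 1/(-6 + t)
x = -19 (x = 11 + (24 - 6*(-3)²) = 11 + (24 - 6*9) = 11 + (24 - 54) = 11 - 30 = -19)
(x + c(0))² = (-19 + 1/(-6 + 0))² = (-19 + 1/(-6))² = (-19 - ⅙)² = (-115/6)² = 13225/36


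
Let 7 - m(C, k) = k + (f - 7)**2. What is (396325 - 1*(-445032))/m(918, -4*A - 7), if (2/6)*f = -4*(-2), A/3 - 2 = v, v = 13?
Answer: -841357/95 ≈ -8856.4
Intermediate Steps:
A = 45 (A = 6 + 3*13 = 6 + 39 = 45)
f = 24 (f = 3*(-4*(-2)) = 3*8 = 24)
m(C, k) = -282 - k (m(C, k) = 7 - (k + (24 - 7)**2) = 7 - (k + 17**2) = 7 - (k + 289) = 7 - (289 + k) = 7 + (-289 - k) = -282 - k)
(396325 - 1*(-445032))/m(918, -4*A - 7) = (396325 - 1*(-445032))/(-282 - (-4*45 - 7)) = (396325 + 445032)/(-282 - (-180 - 7)) = 841357/(-282 - 1*(-187)) = 841357/(-282 + 187) = 841357/(-95) = 841357*(-1/95) = -841357/95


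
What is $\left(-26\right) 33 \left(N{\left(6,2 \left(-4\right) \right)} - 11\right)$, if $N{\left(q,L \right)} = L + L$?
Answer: $23166$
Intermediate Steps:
$N{\left(q,L \right)} = 2 L$
$\left(-26\right) 33 \left(N{\left(6,2 \left(-4\right) \right)} - 11\right) = \left(-26\right) 33 \left(2 \cdot 2 \left(-4\right) - 11\right) = - 858 \left(2 \left(-8\right) - 11\right) = - 858 \left(-16 - 11\right) = \left(-858\right) \left(-27\right) = 23166$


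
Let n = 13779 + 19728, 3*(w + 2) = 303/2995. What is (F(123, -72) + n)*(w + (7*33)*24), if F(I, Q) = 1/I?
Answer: 22802659309514/122795 ≈ 1.8570e+8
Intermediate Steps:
w = -5889/2995 (w = -2 + (303/2995)/3 = -2 + (303*(1/2995))/3 = -2 + (⅓)*(303/2995) = -2 + 101/2995 = -5889/2995 ≈ -1.9663)
n = 33507
(F(123, -72) + n)*(w + (7*33)*24) = (1/123 + 33507)*(-5889/2995 + (7*33)*24) = (1/123 + 33507)*(-5889/2995 + 231*24) = 4121362*(-5889/2995 + 5544)/123 = (4121362/123)*(16598391/2995) = 22802659309514/122795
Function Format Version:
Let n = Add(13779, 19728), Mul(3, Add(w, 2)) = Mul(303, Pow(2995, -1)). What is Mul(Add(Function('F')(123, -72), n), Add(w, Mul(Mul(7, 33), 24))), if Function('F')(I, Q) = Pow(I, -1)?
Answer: Rational(22802659309514, 122795) ≈ 1.8570e+8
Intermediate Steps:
w = Rational(-5889, 2995) (w = Add(-2, Mul(Rational(1, 3), Mul(303, Pow(2995, -1)))) = Add(-2, Mul(Rational(1, 3), Mul(303, Rational(1, 2995)))) = Add(-2, Mul(Rational(1, 3), Rational(303, 2995))) = Add(-2, Rational(101, 2995)) = Rational(-5889, 2995) ≈ -1.9663)
n = 33507
Mul(Add(Function('F')(123, -72), n), Add(w, Mul(Mul(7, 33), 24))) = Mul(Add(Pow(123, -1), 33507), Add(Rational(-5889, 2995), Mul(Mul(7, 33), 24))) = Mul(Add(Rational(1, 123), 33507), Add(Rational(-5889, 2995), Mul(231, 24))) = Mul(Rational(4121362, 123), Add(Rational(-5889, 2995), 5544)) = Mul(Rational(4121362, 123), Rational(16598391, 2995)) = Rational(22802659309514, 122795)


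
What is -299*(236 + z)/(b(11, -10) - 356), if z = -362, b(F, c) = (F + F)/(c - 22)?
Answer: -46368/439 ≈ -105.62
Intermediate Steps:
b(F, c) = 2*F/(-22 + c) (b(F, c) = (2*F)/(-22 + c) = 2*F/(-22 + c))
-299*(236 + z)/(b(11, -10) - 356) = -299*(236 - 362)/(2*11/(-22 - 10) - 356) = -299*(-126/(2*11/(-32) - 356)) = -299*(-126/(2*11*(-1/32) - 356)) = -299*(-126/(-11/16 - 356)) = -299/((-5707/16*(-1/126))) = -299/5707/2016 = -299*2016/5707 = -46368/439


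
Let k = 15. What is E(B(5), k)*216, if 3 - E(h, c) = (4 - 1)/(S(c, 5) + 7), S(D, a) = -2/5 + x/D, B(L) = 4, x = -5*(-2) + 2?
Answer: 20736/37 ≈ 560.43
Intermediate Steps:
x = 12 (x = 10 + 2 = 12)
S(D, a) = -⅖ + 12/D (S(D, a) = -2/5 + 12/D = -2*⅕ + 12/D = -⅖ + 12/D)
E(h, c) = 3 - 3/(33/5 + 12/c) (E(h, c) = 3 - (4 - 1)/((-⅖ + 12/c) + 7) = 3 - 3/(33/5 + 12/c))
E(B(5), k)*216 = (4*(15 + 7*15)/(20 + 11*15))*216 = (4*(15 + 105)/(20 + 165))*216 = (4*120/185)*216 = (4*(1/185)*120)*216 = (96/37)*216 = 20736/37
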